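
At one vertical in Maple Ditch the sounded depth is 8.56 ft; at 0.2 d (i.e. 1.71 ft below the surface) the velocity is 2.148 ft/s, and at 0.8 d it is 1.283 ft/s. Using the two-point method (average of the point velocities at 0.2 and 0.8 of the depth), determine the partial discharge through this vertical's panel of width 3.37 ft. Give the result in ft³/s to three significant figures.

49.5 ft³/s

v̄ = (2.148 + 1.283) / 2 = 1.716 ft/s
q = v̄ × d × w = 1.716 × 8.56 × 3.37 = 49.49 ft³/s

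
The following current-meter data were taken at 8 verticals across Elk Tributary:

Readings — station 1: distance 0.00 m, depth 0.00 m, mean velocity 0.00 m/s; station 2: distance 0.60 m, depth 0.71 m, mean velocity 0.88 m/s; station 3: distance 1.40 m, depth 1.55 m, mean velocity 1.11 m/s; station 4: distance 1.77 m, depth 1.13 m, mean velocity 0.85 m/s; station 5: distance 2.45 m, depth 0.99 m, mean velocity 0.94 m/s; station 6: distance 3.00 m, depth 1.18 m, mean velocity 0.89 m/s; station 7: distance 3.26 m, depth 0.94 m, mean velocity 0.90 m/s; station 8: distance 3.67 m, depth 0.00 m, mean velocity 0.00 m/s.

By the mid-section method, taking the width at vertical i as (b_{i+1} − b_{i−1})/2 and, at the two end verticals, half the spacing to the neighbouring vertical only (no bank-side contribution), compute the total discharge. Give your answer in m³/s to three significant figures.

w_2 = (1.40 − 0.00)/2 = 0.7 m; q_2 = 0.88 × 0.71 × 0.7 = 0.4374 m³/s
w_3 = (1.77 − 0.60)/2 = 0.585 m; q_3 = 1.11 × 1.55 × 0.585 = 1.006 m³/s
w_4 = (2.45 − 1.40)/2 = 0.525 m; q_4 = 0.85 × 1.13 × 0.525 = 0.5043 m³/s
w_5 = (3.00 − 1.77)/2 = 0.615 m; q_5 = 0.94 × 0.99 × 0.615 = 0.5723 m³/s
w_6 = (3.26 − 2.45)/2 = 0.405 m; q_6 = 0.89 × 1.18 × 0.405 = 0.4253 m³/s
w_7 = (3.67 − 3.00)/2 = 0.335 m; q_7 = 0.90 × 0.94 × 0.335 = 0.2834 m³/s
Stations 1, 8 contribute zero (depth or velocity is 0).
Q = Σ qᵢ = 3.229 m³/s

3.23 m³/s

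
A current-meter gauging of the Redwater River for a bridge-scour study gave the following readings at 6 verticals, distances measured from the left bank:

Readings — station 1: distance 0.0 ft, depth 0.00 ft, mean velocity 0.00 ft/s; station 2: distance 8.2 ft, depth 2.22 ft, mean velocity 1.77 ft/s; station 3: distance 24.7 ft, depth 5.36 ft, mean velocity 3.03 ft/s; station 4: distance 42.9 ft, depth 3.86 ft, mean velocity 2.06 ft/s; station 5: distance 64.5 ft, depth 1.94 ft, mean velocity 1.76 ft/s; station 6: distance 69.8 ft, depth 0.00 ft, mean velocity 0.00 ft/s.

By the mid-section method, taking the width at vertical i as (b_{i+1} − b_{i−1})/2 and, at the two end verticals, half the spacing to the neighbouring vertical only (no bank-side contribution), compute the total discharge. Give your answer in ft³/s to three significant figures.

w_2 = (24.7 − 0.0)/2 = 12.35 ft; q_2 = 1.77 × 2.22 × 12.35 = 48.53 ft³/s
w_3 = (42.9 − 8.2)/2 = 17.35 ft; q_3 = 3.03 × 5.36 × 17.35 = 281.8 ft³/s
w_4 = (64.5 − 24.7)/2 = 19.9 ft; q_4 = 2.06 × 3.86 × 19.9 = 158.2 ft³/s
w_5 = (69.8 − 42.9)/2 = 13.45 ft; q_5 = 1.76 × 1.94 × 13.45 = 45.92 ft³/s
Stations 1, 6 contribute zero (depth or velocity is 0).
Q = Σ qᵢ = 534.5 ft³/s

534 ft³/s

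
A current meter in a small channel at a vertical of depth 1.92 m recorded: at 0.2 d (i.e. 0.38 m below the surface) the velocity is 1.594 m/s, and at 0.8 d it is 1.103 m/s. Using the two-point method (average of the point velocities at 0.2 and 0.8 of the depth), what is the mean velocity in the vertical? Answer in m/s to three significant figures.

v̄ = (1.594 + 1.103) / 2 = 1.349 m/s

1.35 m/s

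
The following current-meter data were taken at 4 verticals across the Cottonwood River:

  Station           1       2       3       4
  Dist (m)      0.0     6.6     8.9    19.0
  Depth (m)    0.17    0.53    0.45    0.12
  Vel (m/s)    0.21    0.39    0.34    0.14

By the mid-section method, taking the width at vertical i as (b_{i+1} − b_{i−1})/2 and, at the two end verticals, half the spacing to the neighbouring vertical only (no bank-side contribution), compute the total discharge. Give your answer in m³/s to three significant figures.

2.07 m³/s

w_1 = (6.6 − 0.0)/2 = 3.3 m; q_1 = 0.21 × 0.17 × 3.3 = 0.1178 m³/s
w_2 = (8.9 − 0.0)/2 = 4.45 m; q_2 = 0.39 × 0.53 × 4.45 = 0.9198 m³/s
w_3 = (19.0 − 6.6)/2 = 6.2 m; q_3 = 0.34 × 0.45 × 6.2 = 0.9486 m³/s
w_4 = (19.0 − 8.9)/2 = 5.05 m; q_4 = 0.14 × 0.12 × 5.05 = 0.08484 m³/s
Q = Σ qᵢ = 2.071 m³/s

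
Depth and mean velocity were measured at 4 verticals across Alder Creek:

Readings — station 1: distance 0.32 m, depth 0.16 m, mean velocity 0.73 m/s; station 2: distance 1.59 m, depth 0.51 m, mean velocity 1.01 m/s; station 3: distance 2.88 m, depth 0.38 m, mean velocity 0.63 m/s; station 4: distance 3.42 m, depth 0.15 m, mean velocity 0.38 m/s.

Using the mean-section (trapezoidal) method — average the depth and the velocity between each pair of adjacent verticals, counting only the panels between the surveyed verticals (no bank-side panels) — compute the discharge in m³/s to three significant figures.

0.913 m³/s

Panel 1-2: Δb = 1.27 m, d̄ = (0.16+0.51)/2 = 0.335, v̄ = (0.73+1.01)/2 = 0.87 → q = 1.27×0.335×0.87 = 0.3701 m³/s
Panel 2-3: Δb = 1.29 m, d̄ = (0.51+0.38)/2 = 0.445, v̄ = (1.01+0.63)/2 = 0.82 → q = 1.29×0.445×0.82 = 0.4707 m³/s
Panel 3-4: Δb = 0.54 m, d̄ = (0.38+0.15)/2 = 0.265, v̄ = (0.63+0.38)/2 = 0.505 → q = 0.54×0.265×0.505 = 0.07227 m³/s
Q = Σ q = 0.9131 m³/s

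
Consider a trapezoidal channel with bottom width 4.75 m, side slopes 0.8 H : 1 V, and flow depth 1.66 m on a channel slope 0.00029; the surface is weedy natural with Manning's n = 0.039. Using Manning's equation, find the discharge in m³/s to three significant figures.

A = (b + z·y)·y = (4.75 + 0.8×1.66)×1.66 = 10.09 m²
P = b + 2y√(1+z²) = 4.75 + 2×1.66×√(1+0.8²) = 9.002 m
R = A/P = 10.09/9.002 = 1.121 m
Q = (1/n)·A·R^(2/3)·S^(1/2) = (1/0.039) × 10.09 × 1.121^(2/3) × 0.00029^(1/2) = 4.754 m³/s

4.75 m³/s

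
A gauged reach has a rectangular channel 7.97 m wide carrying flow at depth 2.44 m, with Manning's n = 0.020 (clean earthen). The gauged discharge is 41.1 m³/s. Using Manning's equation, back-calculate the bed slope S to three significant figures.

0.00103

A = b·y = 7.97 × 2.44 = 19.45 m²
P = b + 2y = 7.97 + 2×2.44 = 12.85 m
R = A/P = 19.45/12.85 = 1.513 m
S = (Q·n / (1·A·R^(2/3)))² = (41.1×0.020 / (1×19.45×1.318))² = 0.001028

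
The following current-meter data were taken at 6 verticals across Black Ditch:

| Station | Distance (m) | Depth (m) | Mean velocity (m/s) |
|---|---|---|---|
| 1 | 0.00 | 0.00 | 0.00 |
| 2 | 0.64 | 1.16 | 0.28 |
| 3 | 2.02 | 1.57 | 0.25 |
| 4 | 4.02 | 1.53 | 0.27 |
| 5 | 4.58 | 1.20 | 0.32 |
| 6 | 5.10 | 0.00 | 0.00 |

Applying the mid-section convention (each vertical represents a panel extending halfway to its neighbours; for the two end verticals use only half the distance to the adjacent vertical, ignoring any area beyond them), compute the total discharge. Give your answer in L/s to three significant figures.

w_2 = (2.02 − 0.00)/2 = 1.01 m; q_2 = 0.28 × 1.16 × 1.01 = 0.3280 m³/s
w_3 = (4.02 − 0.64)/2 = 1.69 m; q_3 = 0.25 × 1.57 × 1.69 = 0.6633 m³/s
w_4 = (4.58 − 2.02)/2 = 1.28 m; q_4 = 0.27 × 1.53 × 1.28 = 0.5288 m³/s
w_5 = (5.10 − 4.02)/2 = 0.54 m; q_5 = 0.32 × 1.20 × 0.54 = 0.2074 m³/s
Stations 1, 6 contribute zero (depth or velocity is 0).
Q = Σ qᵢ = 1.728 m³/s
= 1.728 × 1000 = 1728 L/s

1730 L/s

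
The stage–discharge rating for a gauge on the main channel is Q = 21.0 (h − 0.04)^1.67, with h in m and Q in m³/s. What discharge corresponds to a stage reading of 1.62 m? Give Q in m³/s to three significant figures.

Q = 21.0 × (1.62 − 0.04)^1.67 = 21.0 × 1.58^1.67 = 45.08 m³/s

45.1 m³/s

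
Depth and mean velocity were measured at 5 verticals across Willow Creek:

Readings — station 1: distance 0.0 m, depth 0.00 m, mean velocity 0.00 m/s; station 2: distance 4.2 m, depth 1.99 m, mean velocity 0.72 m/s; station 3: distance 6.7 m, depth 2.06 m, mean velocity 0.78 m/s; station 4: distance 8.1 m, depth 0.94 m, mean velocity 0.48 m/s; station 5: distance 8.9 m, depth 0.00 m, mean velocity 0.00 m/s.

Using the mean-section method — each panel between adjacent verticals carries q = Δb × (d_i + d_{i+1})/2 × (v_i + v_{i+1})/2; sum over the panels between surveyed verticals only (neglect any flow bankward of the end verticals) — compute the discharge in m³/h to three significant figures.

24200 m³/h

Panel 1-2: Δb = 4.2 m, d̄ = (0.00+1.99)/2 = 0.995, v̄ = (0.00+0.72)/2 = 0.36 → q = 4.2×0.995×0.36 = 1.504 m³/s
Panel 2-3: Δb = 2.5 m, d̄ = (1.99+2.06)/2 = 2.025, v̄ = (0.72+0.78)/2 = 0.75 → q = 2.5×2.025×0.75 = 3.797 m³/s
Panel 3-4: Δb = 1.4 m, d̄ = (2.06+0.94)/2 = 1.5, v̄ = (0.78+0.48)/2 = 0.63 → q = 1.4×1.5×0.63 = 1.323 m³/s
Panel 4-5: Δb = 0.8 m, d̄ = (0.94+0.00)/2 = 0.47, v̄ = (0.48+0.00)/2 = 0.24 → q = 0.8×0.47×0.24 = 0.09024 m³/s
Q = Σ q = 6.715 m³/s
= 6.715 × 3600 = 24170 m³/h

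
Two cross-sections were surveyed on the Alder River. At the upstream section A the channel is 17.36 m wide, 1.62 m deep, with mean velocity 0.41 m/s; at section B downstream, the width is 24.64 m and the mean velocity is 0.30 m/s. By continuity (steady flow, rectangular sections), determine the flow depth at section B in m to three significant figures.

Q = A₁V₁ = (17.36×1.62) × 0.41 = 11.53 m³/s
d₂ = Q/(b₂ V₂) = 11.53/(24.64×0.30) = 1.560 m

1.56 m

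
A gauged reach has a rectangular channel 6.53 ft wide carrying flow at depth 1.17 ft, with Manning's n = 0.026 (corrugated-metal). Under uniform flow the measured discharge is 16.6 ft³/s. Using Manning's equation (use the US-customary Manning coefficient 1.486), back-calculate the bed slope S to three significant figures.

A = b·y = 6.53 × 1.17 = 7.640 ft²
P = b + 2y = 6.53 + 2×1.17 = 8.870 ft
R = A/P = 7.640/8.870 = 0.8613 ft
S = (Q·n / (1.486·A·R^(2/3)))² = (16.6×0.026 / (1.486×7.640×0.9053))² = 0.001763

0.00176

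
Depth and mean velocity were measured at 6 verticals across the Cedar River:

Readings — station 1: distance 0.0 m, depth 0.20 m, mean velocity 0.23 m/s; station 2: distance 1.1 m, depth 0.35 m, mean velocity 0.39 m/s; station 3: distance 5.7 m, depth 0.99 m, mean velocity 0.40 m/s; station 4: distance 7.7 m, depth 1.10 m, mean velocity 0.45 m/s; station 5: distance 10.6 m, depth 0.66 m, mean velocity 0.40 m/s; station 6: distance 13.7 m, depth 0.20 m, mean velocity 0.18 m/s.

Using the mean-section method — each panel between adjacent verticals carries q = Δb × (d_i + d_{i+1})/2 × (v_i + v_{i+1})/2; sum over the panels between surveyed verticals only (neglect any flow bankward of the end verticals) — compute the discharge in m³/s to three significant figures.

Panel 1-2: Δb = 1.1 m, d̄ = (0.20+0.35)/2 = 0.275, v̄ = (0.23+0.39)/2 = 0.31 → q = 1.1×0.275×0.31 = 0.09378 m³/s
Panel 2-3: Δb = 4.6 m, d̄ = (0.35+0.99)/2 = 0.67, v̄ = (0.39+0.40)/2 = 0.395 → q = 4.6×0.67×0.395 = 1.217 m³/s
Panel 3-4: Δb = 2 m, d̄ = (0.99+1.10)/2 = 1.045, v̄ = (0.40+0.45)/2 = 0.425 → q = 2×1.045×0.425 = 0.8883 m³/s
Panel 4-5: Δb = 2.9 m, d̄ = (1.10+0.66)/2 = 0.88, v̄ = (0.45+0.40)/2 = 0.425 → q = 2.9×0.88×0.425 = 1.085 m³/s
Panel 5-6: Δb = 3.1 m, d̄ = (0.66+0.20)/2 = 0.43, v̄ = (0.40+0.18)/2 = 0.29 → q = 3.1×0.43×0.29 = 0.3866 m³/s
Q = Σ q = 3.671 m³/s

3.67 m³/s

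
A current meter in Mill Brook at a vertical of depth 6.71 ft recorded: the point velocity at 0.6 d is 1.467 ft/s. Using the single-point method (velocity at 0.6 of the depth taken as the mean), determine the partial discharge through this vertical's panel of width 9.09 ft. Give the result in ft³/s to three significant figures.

89.5 ft³/s

v̄ = v₀.₆ = 1.467 ft/s
q = v̄ × d × w = 1.467 × 6.71 × 9.09 = 89.48 ft³/s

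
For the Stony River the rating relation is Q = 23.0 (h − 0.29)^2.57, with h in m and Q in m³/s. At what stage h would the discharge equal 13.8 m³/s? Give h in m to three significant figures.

h − h₀ = (Q/C)^(1/b) = (13.8/23.0)^(1/2.57) = 0.8197 m
h = 0.29 + 0.8197 = 1.110 m

1.11 m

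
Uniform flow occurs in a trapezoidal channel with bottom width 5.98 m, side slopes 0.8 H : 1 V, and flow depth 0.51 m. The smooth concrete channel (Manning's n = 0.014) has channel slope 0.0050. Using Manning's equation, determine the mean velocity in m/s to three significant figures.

A = (b + z·y)·y = (5.98 + 0.8×0.51)×0.51 = 3.258 m²
P = b + 2y√(1+z²) = 5.98 + 2×0.51×√(1+0.8²) = 7.286 m
R = A/P = 3.258/7.286 = 0.4471 m
Q = (1/n)·A·R^(2/3)·S^(1/2) = (1/0.014) × 3.258 × 0.4471^(2/3) × 0.0050^(1/2) = 9.622 m³/s
V = Q/A = 9.622/3.258 = 2.953 m/s

2.95 m/s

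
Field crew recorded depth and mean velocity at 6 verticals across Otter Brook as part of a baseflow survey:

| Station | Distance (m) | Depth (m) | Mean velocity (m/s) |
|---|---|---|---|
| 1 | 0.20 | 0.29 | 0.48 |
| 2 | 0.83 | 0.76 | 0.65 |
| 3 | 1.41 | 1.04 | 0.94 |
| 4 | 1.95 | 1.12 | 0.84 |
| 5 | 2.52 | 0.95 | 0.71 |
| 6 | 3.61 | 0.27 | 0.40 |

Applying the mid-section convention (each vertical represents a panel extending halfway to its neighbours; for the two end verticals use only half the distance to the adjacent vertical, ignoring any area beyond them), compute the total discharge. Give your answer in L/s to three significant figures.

w_1 = (0.83 − 0.20)/2 = 0.315 m; q_1 = 0.48 × 0.29 × 0.315 = 0.04385 m³/s
w_2 = (1.41 − 0.20)/2 = 0.605 m; q_2 = 0.65 × 0.76 × 0.605 = 0.2989 m³/s
w_3 = (1.95 − 0.83)/2 = 0.56 m; q_3 = 0.94 × 1.04 × 0.56 = 0.5475 m³/s
w_4 = (2.52 − 1.41)/2 = 0.555 m; q_4 = 0.84 × 1.12 × 0.555 = 0.5221 m³/s
w_5 = (3.61 − 1.95)/2 = 0.83 m; q_5 = 0.71 × 0.95 × 0.83 = 0.5598 m³/s
w_6 = (3.61 − 2.52)/2 = 0.545 m; q_6 = 0.40 × 0.27 × 0.545 = 0.05886 m³/s
Q = Σ qᵢ = 2.031 m³/s
= 2.031 × 1000 = 2031 L/s

2030 L/s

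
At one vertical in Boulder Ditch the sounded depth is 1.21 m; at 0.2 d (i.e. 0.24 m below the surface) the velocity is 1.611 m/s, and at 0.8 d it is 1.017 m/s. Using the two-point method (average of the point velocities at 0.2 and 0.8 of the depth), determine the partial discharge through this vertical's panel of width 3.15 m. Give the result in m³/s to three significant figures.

5.01 m³/s

v̄ = (1.611 + 1.017) / 2 = 1.314 m/s
q = v̄ × d × w = 1.314 × 1.21 × 3.15 = 5.008 m³/s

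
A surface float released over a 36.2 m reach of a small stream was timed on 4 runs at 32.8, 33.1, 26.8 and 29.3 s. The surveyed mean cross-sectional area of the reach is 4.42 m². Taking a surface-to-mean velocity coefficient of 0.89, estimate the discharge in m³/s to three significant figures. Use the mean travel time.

4.67 m³/s

t̄ = (32.8 + 33.1 + 26.8 + 29.3) / 4 = 30.5 s
v_surface = L / t̄ = 36.2 / 30.5 = 1.187 m/s
v_mean = 0.89 × 1.187 = 1.056 m/s
Q = A × v_mean = 4.42 × 1.056 = 4.669 m³/s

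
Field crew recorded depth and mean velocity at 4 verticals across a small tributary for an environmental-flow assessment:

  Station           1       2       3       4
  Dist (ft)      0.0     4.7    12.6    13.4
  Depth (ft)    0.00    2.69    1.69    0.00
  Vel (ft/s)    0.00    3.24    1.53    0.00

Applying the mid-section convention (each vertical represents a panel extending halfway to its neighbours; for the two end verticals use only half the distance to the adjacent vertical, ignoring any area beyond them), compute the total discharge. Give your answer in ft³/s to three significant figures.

66.2 ft³/s

w_2 = (12.6 − 0.0)/2 = 6.3 ft; q_2 = 3.24 × 2.69 × 6.3 = 54.91 ft³/s
w_3 = (13.4 − 4.7)/2 = 4.35 ft; q_3 = 1.53 × 1.69 × 4.35 = 11.25 ft³/s
Stations 1, 4 contribute zero (depth or velocity is 0).
Q = Σ qᵢ = 66.16 ft³/s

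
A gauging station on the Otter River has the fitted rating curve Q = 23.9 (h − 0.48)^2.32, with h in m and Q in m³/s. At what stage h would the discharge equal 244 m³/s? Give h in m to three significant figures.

3.20 m

h − h₀ = (Q/C)^(1/b) = (244/23.9)^(1/2.32) = 2.722 m
h = 0.48 + 2.722 = 3.202 m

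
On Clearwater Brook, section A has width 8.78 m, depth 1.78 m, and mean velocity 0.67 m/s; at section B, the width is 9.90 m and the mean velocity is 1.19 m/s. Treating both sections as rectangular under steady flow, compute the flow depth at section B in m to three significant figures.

Q = A₁V₁ = (8.78×1.78) × 0.67 = 10.47 m³/s
d₂ = Q/(b₂ V₂) = 10.47/(9.90×1.19) = 0.8888 m

0.889 m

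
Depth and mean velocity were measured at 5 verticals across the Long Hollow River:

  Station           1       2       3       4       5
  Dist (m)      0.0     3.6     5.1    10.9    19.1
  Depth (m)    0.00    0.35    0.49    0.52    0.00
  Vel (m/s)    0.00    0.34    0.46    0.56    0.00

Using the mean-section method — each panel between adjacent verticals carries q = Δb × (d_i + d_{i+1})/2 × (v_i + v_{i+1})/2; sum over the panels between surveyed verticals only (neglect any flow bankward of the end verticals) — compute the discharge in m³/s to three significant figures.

Panel 1-2: Δb = 3.6 m, d̄ = (0.00+0.35)/2 = 0.175, v̄ = (0.00+0.34)/2 = 0.17 → q = 3.6×0.175×0.17 = 0.1071 m³/s
Panel 2-3: Δb = 1.5 m, d̄ = (0.35+0.49)/2 = 0.42, v̄ = (0.34+0.46)/2 = 0.4 → q = 1.5×0.42×0.4 = 0.2520 m³/s
Panel 3-4: Δb = 5.8 m, d̄ = (0.49+0.52)/2 = 0.505, v̄ = (0.46+0.56)/2 = 0.51 → q = 5.8×0.505×0.51 = 1.494 m³/s
Panel 4-5: Δb = 8.2 m, d̄ = (0.52+0.00)/2 = 0.26, v̄ = (0.56+0.00)/2 = 0.28 → q = 8.2×0.26×0.28 = 0.5970 m³/s
Q = Σ q = 2.450 m³/s

2.45 m³/s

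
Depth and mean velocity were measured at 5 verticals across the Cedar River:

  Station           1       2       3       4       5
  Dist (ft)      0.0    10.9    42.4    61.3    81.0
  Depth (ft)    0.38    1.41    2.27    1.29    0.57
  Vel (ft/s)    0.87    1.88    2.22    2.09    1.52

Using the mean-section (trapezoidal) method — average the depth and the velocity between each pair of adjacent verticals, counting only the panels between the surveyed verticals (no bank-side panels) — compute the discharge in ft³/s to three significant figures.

238 ft³/s

Panel 1-2: Δb = 10.9 ft, d̄ = (0.38+1.41)/2 = 0.895, v̄ = (0.87+1.88)/2 = 1.375 → q = 10.9×0.895×1.375 = 13.41 ft³/s
Panel 2-3: Δb = 31.5 ft, d̄ = (1.41+2.27)/2 = 1.84, v̄ = (1.88+2.22)/2 = 2.05 → q = 31.5×1.84×2.05 = 118.8 ft³/s
Panel 3-4: Δb = 18.9 ft, d̄ = (2.27+1.29)/2 = 1.78, v̄ = (2.22+2.09)/2 = 2.155 → q = 18.9×1.78×2.155 = 72.50 ft³/s
Panel 4-5: Δb = 19.7 ft, d̄ = (1.29+0.57)/2 = 0.93, v̄ = (2.09+1.52)/2 = 1.805 → q = 19.7×0.93×1.805 = 33.07 ft³/s
Q = Σ q = 237.8 ft³/s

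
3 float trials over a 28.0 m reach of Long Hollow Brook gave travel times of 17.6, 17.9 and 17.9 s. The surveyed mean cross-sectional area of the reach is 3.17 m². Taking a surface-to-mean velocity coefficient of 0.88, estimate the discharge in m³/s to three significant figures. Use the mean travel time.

t̄ = (17.6 + 17.9 + 17.9) / 3 = 17.8 s
v_surface = L / t̄ = 28.0 / 17.8 = 1.573 m/s
v_mean = 0.88 × 1.573 = 1.384 m/s
Q = A × v_mean = 3.17 × 1.384 = 4.388 m³/s

4.39 m³/s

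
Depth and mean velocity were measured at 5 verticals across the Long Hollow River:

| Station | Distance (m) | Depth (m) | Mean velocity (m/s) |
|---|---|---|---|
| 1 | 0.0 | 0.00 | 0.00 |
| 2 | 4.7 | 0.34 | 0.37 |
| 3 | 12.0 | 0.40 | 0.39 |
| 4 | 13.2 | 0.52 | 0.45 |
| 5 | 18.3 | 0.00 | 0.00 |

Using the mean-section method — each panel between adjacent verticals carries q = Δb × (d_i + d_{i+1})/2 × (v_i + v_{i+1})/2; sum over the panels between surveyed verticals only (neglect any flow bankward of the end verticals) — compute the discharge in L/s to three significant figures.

1700 L/s

Panel 1-2: Δb = 4.7 m, d̄ = (0.00+0.34)/2 = 0.17, v̄ = (0.00+0.37)/2 = 0.185 → q = 4.7×0.17×0.185 = 0.1478 m³/s
Panel 2-3: Δb = 7.3 m, d̄ = (0.34+0.40)/2 = 0.37, v̄ = (0.37+0.39)/2 = 0.38 → q = 7.3×0.37×0.38 = 1.026 m³/s
Panel 3-4: Δb = 1.2 m, d̄ = (0.40+0.52)/2 = 0.46, v̄ = (0.39+0.45)/2 = 0.42 → q = 1.2×0.46×0.42 = 0.2318 m³/s
Panel 4-5: Δb = 5.1 m, d̄ = (0.52+0.00)/2 = 0.26, v̄ = (0.45+0.00)/2 = 0.225 → q = 5.1×0.26×0.225 = 0.2984 m³/s
Q = Σ q = 1.704 m³/s
= 1.704 × 1000 = 1704 L/s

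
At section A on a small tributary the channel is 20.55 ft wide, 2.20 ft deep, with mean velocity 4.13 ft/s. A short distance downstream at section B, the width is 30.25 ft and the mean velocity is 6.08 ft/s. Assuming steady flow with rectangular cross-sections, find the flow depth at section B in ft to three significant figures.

1.02 ft

Q = A₁V₁ = (20.55×2.20) × 4.13 = 186.7 ft³/s
d₂ = Q/(b₂ V₂) = 186.7/(30.25×6.08) = 1.015 ft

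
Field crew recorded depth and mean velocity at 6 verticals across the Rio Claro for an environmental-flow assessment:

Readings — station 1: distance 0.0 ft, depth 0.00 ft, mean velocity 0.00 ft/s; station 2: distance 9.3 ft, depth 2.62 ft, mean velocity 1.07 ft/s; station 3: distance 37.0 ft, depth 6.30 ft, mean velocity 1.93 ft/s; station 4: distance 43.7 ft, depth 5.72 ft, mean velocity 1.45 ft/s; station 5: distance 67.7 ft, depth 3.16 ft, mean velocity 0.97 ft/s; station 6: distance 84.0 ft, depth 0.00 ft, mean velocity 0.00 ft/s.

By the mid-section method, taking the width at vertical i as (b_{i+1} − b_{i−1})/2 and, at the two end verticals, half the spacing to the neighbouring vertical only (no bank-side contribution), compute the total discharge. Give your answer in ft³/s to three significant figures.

450 ft³/s

w_2 = (37.0 − 0.0)/2 = 18.5 ft; q_2 = 1.07 × 2.62 × 18.5 = 51.86 ft³/s
w_3 = (43.7 − 9.3)/2 = 17.2 ft; q_3 = 1.93 × 6.30 × 17.2 = 209.1 ft³/s
w_4 = (67.7 − 37.0)/2 = 15.35 ft; q_4 = 1.45 × 5.72 × 15.35 = 127.3 ft³/s
w_5 = (84.0 − 43.7)/2 = 20.15 ft; q_5 = 0.97 × 3.16 × 20.15 = 61.76 ft³/s
Stations 1, 6 contribute zero (depth or velocity is 0).
Q = Σ qᵢ = 450.1 ft³/s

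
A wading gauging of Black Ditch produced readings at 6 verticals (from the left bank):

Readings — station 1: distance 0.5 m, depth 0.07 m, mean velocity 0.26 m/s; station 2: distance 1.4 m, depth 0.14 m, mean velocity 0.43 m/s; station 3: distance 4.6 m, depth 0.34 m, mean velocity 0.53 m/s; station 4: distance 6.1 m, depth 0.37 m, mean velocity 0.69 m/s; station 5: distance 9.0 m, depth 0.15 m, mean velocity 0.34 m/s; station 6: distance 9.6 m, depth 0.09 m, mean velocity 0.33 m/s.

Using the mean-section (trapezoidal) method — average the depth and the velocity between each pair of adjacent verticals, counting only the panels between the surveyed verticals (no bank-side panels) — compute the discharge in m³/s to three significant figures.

Panel 1-2: Δb = 0.9 m, d̄ = (0.07+0.14)/2 = 0.105, v̄ = (0.26+0.43)/2 = 0.345 → q = 0.9×0.105×0.345 = 0.03260 m³/s
Panel 2-3: Δb = 3.2 m, d̄ = (0.14+0.34)/2 = 0.24, v̄ = (0.43+0.53)/2 = 0.48 → q = 3.2×0.24×0.48 = 0.3686 m³/s
Panel 3-4: Δb = 1.5 m, d̄ = (0.34+0.37)/2 = 0.355, v̄ = (0.53+0.69)/2 = 0.61 → q = 1.5×0.355×0.61 = 0.3248 m³/s
Panel 4-5: Δb = 2.9 m, d̄ = (0.37+0.15)/2 = 0.26, v̄ = (0.69+0.34)/2 = 0.515 → q = 2.9×0.26×0.515 = 0.3883 m³/s
Panel 5-6: Δb = 0.6 m, d̄ = (0.15+0.09)/2 = 0.12, v̄ = (0.34+0.33)/2 = 0.335 → q = 0.6×0.12×0.335 = 0.02412 m³/s
Q = Σ q = 1.138 m³/s

1.14 m³/s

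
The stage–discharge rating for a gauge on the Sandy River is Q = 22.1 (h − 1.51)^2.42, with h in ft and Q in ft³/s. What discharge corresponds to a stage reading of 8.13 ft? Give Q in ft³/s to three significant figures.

Q = 22.1 × (8.13 − 1.51)^2.42 = 22.1 × 6.62^2.42 = 2142 ft³/s

2140 ft³/s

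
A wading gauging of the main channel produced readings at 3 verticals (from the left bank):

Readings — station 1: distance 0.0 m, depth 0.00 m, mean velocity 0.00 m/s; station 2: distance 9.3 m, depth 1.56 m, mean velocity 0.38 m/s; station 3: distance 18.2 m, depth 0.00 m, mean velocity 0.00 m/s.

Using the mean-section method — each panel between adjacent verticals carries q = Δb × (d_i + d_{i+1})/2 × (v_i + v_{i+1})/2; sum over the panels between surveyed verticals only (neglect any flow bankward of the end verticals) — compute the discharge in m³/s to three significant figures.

2.70 m³/s

Panel 1-2: Δb = 9.3 m, d̄ = (0.00+1.56)/2 = 0.78, v̄ = (0.00+0.38)/2 = 0.19 → q = 9.3×0.78×0.19 = 1.378 m³/s
Panel 2-3: Δb = 8.9 m, d̄ = (1.56+0.00)/2 = 0.78, v̄ = (0.38+0.00)/2 = 0.19 → q = 8.9×0.78×0.19 = 1.319 m³/s
Q = Σ q = 2.697 m³/s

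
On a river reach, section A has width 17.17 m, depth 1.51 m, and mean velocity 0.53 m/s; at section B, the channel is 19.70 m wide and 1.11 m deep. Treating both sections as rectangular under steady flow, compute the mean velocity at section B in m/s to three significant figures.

Q = A₁V₁ = (17.17×1.51) × 0.53 = 13.74 m³/s
A₂ = 19.70 × 1.11 = 21.87 m²
V₂ = Q/A₂ = 13.74/21.87 = 0.6284 m/s

0.628 m/s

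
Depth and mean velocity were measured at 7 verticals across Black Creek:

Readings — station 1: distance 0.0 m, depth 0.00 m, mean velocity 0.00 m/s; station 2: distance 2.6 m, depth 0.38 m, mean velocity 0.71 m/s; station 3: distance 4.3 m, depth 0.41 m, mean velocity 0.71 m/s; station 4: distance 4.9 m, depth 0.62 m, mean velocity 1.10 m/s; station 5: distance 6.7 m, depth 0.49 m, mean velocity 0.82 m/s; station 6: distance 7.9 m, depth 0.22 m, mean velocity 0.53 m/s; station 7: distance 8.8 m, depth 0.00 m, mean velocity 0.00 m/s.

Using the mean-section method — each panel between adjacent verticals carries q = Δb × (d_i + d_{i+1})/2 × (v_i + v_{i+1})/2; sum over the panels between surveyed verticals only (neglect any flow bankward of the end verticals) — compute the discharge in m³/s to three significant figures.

Panel 1-2: Δb = 2.6 m, d̄ = (0.00+0.38)/2 = 0.19, v̄ = (0.00+0.71)/2 = 0.355 → q = 2.6×0.19×0.355 = 0.1754 m³/s
Panel 2-3: Δb = 1.7 m, d̄ = (0.38+0.41)/2 = 0.395, v̄ = (0.71+0.71)/2 = 0.71 → q = 1.7×0.395×0.71 = 0.4768 m³/s
Panel 3-4: Δb = 0.6 m, d̄ = (0.41+0.62)/2 = 0.515, v̄ = (0.71+1.10)/2 = 0.905 → q = 0.6×0.515×0.905 = 0.2796 m³/s
Panel 4-5: Δb = 1.8 m, d̄ = (0.62+0.49)/2 = 0.555, v̄ = (1.10+0.82)/2 = 0.96 → q = 1.8×0.555×0.96 = 0.9590 m³/s
Panel 5-6: Δb = 1.2 m, d̄ = (0.49+0.22)/2 = 0.355, v̄ = (0.82+0.53)/2 = 0.675 → q = 1.2×0.355×0.675 = 0.2876 m³/s
Panel 6-7: Δb = 0.9 m, d̄ = (0.22+0.00)/2 = 0.11, v̄ = (0.53+0.00)/2 = 0.265 → q = 0.9×0.11×0.265 = 0.02624 m³/s
Q = Σ q = 2.205 m³/s

2.20 m³/s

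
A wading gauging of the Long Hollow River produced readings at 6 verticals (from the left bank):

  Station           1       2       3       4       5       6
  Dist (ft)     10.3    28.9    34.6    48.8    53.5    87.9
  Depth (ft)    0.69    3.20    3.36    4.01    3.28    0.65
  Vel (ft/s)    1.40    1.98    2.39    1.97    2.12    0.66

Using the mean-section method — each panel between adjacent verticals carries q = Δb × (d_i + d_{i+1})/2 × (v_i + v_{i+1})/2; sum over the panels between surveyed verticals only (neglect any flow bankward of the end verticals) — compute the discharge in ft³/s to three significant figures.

345 ft³/s

Panel 1-2: Δb = 18.6 ft, d̄ = (0.69+3.20)/2 = 1.945, v̄ = (1.40+1.98)/2 = 1.69 → q = 18.6×1.945×1.69 = 61.14 ft³/s
Panel 2-3: Δb = 5.7 ft, d̄ = (3.20+3.36)/2 = 3.28, v̄ = (1.98+2.39)/2 = 2.185 → q = 5.7×3.28×2.185 = 40.85 ft³/s
Panel 3-4: Δb = 14.2 ft, d̄ = (3.36+4.01)/2 = 3.685, v̄ = (2.39+1.97)/2 = 2.18 → q = 14.2×3.685×2.18 = 114.1 ft³/s
Panel 4-5: Δb = 4.7 ft, d̄ = (4.01+3.28)/2 = 3.645, v̄ = (1.97+2.12)/2 = 2.045 → q = 4.7×3.645×2.045 = 35.03 ft³/s
Panel 5-6: Δb = 34.4 ft, d̄ = (3.28+0.65)/2 = 1.965, v̄ = (2.12+0.66)/2 = 1.39 → q = 34.4×1.965×1.39 = 93.96 ft³/s
Q = Σ q = 345.1 ft³/s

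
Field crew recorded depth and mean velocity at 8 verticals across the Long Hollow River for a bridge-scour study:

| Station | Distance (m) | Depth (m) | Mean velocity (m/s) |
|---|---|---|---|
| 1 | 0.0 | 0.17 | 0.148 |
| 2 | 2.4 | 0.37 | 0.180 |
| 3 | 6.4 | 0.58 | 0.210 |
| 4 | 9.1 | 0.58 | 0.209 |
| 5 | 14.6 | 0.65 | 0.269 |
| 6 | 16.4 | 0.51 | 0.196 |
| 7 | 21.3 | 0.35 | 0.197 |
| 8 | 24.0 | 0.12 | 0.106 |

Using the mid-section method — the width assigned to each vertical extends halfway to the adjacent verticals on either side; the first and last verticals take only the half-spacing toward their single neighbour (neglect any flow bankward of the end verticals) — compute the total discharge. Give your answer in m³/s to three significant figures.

2.40 m³/s

w_1 = (2.4 − 0.0)/2 = 1.2 m; q_1 = 0.148 × 0.17 × 1.2 = 0.03019 m³/s
w_2 = (6.4 − 0.0)/2 = 3.2 m; q_2 = 0.180 × 0.37 × 3.2 = 0.2131 m³/s
w_3 = (9.1 − 2.4)/2 = 3.35 m; q_3 = 0.210 × 0.58 × 3.35 = 0.4080 m³/s
w_4 = (14.6 − 6.4)/2 = 4.1 m; q_4 = 0.209 × 0.58 × 4.1 = 0.4970 m³/s
w_5 = (16.4 − 9.1)/2 = 3.65 m; q_5 = 0.269 × 0.65 × 3.65 = 0.6382 m³/s
w_6 = (21.3 − 14.6)/2 = 3.35 m; q_6 = 0.196 × 0.51 × 3.35 = 0.3349 m³/s
w_7 = (24.0 − 16.4)/2 = 3.8 m; q_7 = 0.197 × 0.35 × 3.8 = 0.2620 m³/s
w_8 = (24.0 − 21.3)/2 = 1.35 m; q_8 = 0.106 × 0.12 × 1.35 = 0.01717 m³/s
Q = Σ qᵢ = 2.401 m³/s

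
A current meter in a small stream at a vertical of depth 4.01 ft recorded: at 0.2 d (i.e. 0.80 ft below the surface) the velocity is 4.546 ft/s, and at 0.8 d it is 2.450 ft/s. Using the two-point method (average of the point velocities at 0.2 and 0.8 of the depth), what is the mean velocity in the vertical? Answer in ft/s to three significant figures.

3.50 ft/s

v̄ = (4.546 + 2.450) / 2 = 3.498 ft/s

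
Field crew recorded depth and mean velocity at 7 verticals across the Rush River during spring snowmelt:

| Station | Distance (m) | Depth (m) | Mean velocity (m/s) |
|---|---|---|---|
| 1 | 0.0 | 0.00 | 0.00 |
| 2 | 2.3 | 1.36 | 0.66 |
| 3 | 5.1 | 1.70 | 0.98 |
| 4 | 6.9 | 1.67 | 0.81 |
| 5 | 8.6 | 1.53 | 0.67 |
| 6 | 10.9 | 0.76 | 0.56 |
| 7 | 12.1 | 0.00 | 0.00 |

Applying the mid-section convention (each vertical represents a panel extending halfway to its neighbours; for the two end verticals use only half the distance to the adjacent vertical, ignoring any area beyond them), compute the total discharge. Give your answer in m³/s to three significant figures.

w_2 = (5.1 − 0.0)/2 = 2.55 m; q_2 = 0.66 × 1.36 × 2.55 = 2.289 m³/s
w_3 = (6.9 − 2.3)/2 = 2.3 m; q_3 = 0.98 × 1.70 × 2.3 = 3.832 m³/s
w_4 = (8.6 − 5.1)/2 = 1.75 m; q_4 = 0.81 × 1.67 × 1.75 = 2.367 m³/s
w_5 = (10.9 − 6.9)/2 = 2 m; q_5 = 0.67 × 1.53 × 2 = 2.050 m³/s
w_6 = (12.1 − 8.6)/2 = 1.75 m; q_6 = 0.56 × 0.76 × 1.75 = 0.7448 m³/s
Stations 1, 7 contribute zero (depth or velocity is 0).
Q = Σ qᵢ = 11.28 m³/s

11.3 m³/s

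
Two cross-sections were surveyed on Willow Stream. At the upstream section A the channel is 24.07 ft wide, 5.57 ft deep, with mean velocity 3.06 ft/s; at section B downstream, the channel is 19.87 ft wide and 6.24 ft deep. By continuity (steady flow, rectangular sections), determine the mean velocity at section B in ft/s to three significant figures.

3.31 ft/s

Q = A₁V₁ = (24.07×5.57) × 3.06 = 410.3 ft³/s
A₂ = 19.87 × 6.24 = 124.0 ft²
V₂ = Q/A₂ = 410.3/124.0 = 3.309 ft/s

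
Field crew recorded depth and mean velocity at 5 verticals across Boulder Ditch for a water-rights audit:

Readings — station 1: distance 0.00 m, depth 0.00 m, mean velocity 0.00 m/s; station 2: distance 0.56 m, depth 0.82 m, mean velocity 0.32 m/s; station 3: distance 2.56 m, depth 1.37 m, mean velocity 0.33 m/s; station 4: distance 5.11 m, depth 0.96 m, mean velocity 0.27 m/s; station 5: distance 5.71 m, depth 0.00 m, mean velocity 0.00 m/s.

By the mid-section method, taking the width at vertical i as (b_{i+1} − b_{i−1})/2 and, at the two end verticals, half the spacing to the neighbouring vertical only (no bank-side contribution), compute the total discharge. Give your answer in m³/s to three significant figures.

w_2 = (2.56 − 0.00)/2 = 1.28 m; q_2 = 0.32 × 0.82 × 1.28 = 0.3359 m³/s
w_3 = (5.11 − 0.56)/2 = 2.275 m; q_3 = 0.33 × 1.37 × 2.275 = 1.029 m³/s
w_4 = (5.71 − 2.56)/2 = 1.575 m; q_4 = 0.27 × 0.96 × 1.575 = 0.4082 m³/s
Stations 1, 5 contribute zero (depth or velocity is 0).
Q = Σ qᵢ = 1.773 m³/s

1.77 m³/s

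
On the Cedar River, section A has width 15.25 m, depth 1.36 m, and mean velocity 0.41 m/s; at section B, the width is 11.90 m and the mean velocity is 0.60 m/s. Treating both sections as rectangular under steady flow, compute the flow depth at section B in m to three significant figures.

Q = A₁V₁ = (15.25×1.36) × 0.41 = 8.503 m³/s
d₂ = Q/(b₂ V₂) = 8.503/(11.90×0.60) = 1.191 m

1.19 m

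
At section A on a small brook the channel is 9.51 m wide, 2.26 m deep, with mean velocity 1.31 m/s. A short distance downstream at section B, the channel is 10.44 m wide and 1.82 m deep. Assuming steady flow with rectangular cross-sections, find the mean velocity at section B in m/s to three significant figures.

1.48 m/s

Q = A₁V₁ = (9.51×2.26) × 1.31 = 28.16 m³/s
A₂ = 10.44 × 1.82 = 19.00 m²
V₂ = Q/A₂ = 28.16/19.00 = 1.482 m/s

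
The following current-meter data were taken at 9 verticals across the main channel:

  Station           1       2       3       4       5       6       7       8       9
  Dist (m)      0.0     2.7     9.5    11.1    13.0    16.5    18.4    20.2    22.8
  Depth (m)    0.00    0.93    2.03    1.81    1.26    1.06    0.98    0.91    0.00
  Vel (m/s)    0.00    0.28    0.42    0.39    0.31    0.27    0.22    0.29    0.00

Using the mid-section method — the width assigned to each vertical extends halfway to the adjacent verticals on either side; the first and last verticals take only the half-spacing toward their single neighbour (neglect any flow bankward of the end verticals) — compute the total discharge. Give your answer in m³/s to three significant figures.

w_2 = (9.5 − 0.0)/2 = 4.75 m; q_2 = 0.28 × 0.93 × 4.75 = 1.237 m³/s
w_3 = (11.1 − 2.7)/2 = 4.2 m; q_3 = 0.42 × 2.03 × 4.2 = 3.581 m³/s
w_4 = (13.0 − 9.5)/2 = 1.75 m; q_4 = 0.39 × 1.81 × 1.75 = 1.235 m³/s
w_5 = (16.5 − 11.1)/2 = 2.7 m; q_5 = 0.31 × 1.26 × 2.7 = 1.055 m³/s
w_6 = (18.4 − 13.0)/2 = 2.7 m; q_6 = 0.27 × 1.06 × 2.7 = 0.7727 m³/s
w_7 = (20.2 − 16.5)/2 = 1.85 m; q_7 = 0.22 × 0.98 × 1.85 = 0.3989 m³/s
w_8 = (22.8 − 18.4)/2 = 2.2 m; q_8 = 0.29 × 0.91 × 2.2 = 0.5806 m³/s
Stations 1, 9 contribute zero (depth or velocity is 0).
Q = Σ qᵢ = 8.860 m³/s

8.86 m³/s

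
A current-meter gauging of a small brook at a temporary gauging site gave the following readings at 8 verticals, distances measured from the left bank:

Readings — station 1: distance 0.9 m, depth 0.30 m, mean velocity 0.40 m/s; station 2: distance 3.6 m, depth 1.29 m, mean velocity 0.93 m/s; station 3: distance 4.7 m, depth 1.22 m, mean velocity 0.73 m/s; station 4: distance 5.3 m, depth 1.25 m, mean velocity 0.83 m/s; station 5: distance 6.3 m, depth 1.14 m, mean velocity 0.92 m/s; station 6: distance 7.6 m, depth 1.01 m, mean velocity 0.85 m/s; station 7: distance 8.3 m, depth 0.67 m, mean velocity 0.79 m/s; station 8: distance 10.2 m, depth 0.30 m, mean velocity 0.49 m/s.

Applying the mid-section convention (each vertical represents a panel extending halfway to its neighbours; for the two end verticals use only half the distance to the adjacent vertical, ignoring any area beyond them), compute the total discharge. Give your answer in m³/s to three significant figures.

w_1 = (3.6 − 0.9)/2 = 1.35 m; q_1 = 0.40 × 0.30 × 1.35 = 0.1620 m³/s
w_2 = (4.7 − 0.9)/2 = 1.9 m; q_2 = 0.93 × 1.29 × 1.9 = 2.279 m³/s
w_3 = (5.3 − 3.6)/2 = 0.85 m; q_3 = 0.73 × 1.22 × 0.85 = 0.7570 m³/s
w_4 = (6.3 − 4.7)/2 = 0.8 m; q_4 = 0.83 × 1.25 × 0.8 = 0.8300 m³/s
w_5 = (7.6 − 5.3)/2 = 1.15 m; q_5 = 0.92 × 1.14 × 1.15 = 1.206 m³/s
w_6 = (8.3 − 6.3)/2 = 1 m; q_6 = 0.85 × 1.01 × 1 = 0.8585 m³/s
w_7 = (10.2 − 7.6)/2 = 1.3 m; q_7 = 0.79 × 0.67 × 1.3 = 0.6881 m³/s
w_8 = (10.2 − 8.3)/2 = 0.95 m; q_8 = 0.49 × 0.30 × 0.95 = 0.1397 m³/s
Q = Σ qᵢ = 6.921 m³/s

6.92 m³/s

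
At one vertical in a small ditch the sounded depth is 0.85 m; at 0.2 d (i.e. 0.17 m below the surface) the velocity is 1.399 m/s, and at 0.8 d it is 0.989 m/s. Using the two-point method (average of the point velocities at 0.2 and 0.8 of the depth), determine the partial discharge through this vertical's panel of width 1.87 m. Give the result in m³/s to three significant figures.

1.90 m³/s

v̄ = (1.399 + 0.989) / 2 = 1.194 m/s
q = v̄ × d × w = 1.194 × 0.85 × 1.87 = 1.898 m³/s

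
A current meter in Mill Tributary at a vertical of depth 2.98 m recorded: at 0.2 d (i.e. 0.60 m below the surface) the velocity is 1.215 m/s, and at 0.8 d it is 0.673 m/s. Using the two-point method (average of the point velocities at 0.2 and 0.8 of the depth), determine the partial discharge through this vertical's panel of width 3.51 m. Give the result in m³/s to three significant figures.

v̄ = (1.215 + 0.673) / 2 = 0.9440 m/s
q = v̄ × d × w = 0.9440 × 2.98 × 3.51 = 9.874 m³/s

9.87 m³/s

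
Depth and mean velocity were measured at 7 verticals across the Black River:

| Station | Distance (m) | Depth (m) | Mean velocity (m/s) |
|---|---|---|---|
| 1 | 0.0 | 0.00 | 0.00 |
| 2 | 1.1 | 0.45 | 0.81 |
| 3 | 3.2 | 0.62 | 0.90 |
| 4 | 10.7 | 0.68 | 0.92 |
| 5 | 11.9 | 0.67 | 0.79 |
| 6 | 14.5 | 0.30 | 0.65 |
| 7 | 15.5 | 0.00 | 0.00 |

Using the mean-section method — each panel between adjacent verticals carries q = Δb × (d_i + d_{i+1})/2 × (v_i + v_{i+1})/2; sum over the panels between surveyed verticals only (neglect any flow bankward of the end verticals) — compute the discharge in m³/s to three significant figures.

Panel 1-2: Δb = 1.1 m, d̄ = (0.00+0.45)/2 = 0.225, v̄ = (0.00+0.81)/2 = 0.405 → q = 1.1×0.225×0.405 = 0.1002 m³/s
Panel 2-3: Δb = 2.1 m, d̄ = (0.45+0.62)/2 = 0.535, v̄ = (0.81+0.90)/2 = 0.855 → q = 2.1×0.535×0.855 = 0.9606 m³/s
Panel 3-4: Δb = 7.5 m, d̄ = (0.62+0.68)/2 = 0.65, v̄ = (0.90+0.92)/2 = 0.91 → q = 7.5×0.65×0.91 = 4.436 m³/s
Panel 4-5: Δb = 1.2 m, d̄ = (0.68+0.67)/2 = 0.675, v̄ = (0.92+0.79)/2 = 0.855 → q = 1.2×0.675×0.855 = 0.6926 m³/s
Panel 5-6: Δb = 2.6 m, d̄ = (0.67+0.30)/2 = 0.485, v̄ = (0.79+0.65)/2 = 0.72 → q = 2.6×0.485×0.72 = 0.9079 m³/s
Panel 6-7: Δb = 1 m, d̄ = (0.30+0.00)/2 = 0.15, v̄ = (0.65+0.00)/2 = 0.325 → q = 1×0.15×0.325 = 0.04875 m³/s
Q = Σ q = 7.146 m³/s

7.15 m³/s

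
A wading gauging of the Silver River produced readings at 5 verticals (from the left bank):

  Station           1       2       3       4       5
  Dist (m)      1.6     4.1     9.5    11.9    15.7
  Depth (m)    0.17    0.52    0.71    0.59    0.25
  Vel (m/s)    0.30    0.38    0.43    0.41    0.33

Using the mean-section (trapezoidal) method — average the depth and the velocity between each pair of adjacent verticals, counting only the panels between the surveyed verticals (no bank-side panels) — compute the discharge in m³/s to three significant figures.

Panel 1-2: Δb = 2.5 m, d̄ = (0.17+0.52)/2 = 0.345, v̄ = (0.30+0.38)/2 = 0.34 → q = 2.5×0.345×0.34 = 0.2933 m³/s
Panel 2-3: Δb = 5.4 m, d̄ = (0.52+0.71)/2 = 0.615, v̄ = (0.38+0.43)/2 = 0.405 → q = 5.4×0.615×0.405 = 1.345 m³/s
Panel 3-4: Δb = 2.4 m, d̄ = (0.71+0.59)/2 = 0.65, v̄ = (0.43+0.41)/2 = 0.42 → q = 2.4×0.65×0.42 = 0.6552 m³/s
Panel 4-5: Δb = 3.8 m, d̄ = (0.59+0.25)/2 = 0.42, v̄ = (0.41+0.33)/2 = 0.37 → q = 3.8×0.42×0.37 = 0.5905 m³/s
Q = Σ q = 2.884 m³/s

2.88 m³/s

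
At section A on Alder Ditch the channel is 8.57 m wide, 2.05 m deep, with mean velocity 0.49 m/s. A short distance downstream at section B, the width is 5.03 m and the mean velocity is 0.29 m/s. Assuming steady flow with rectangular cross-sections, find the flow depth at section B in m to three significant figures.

5.90 m

Q = A₁V₁ = (8.57×2.05) × 0.49 = 8.609 m³/s
d₂ = Q/(b₂ V₂) = 8.609/(5.03×0.29) = 5.902 m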